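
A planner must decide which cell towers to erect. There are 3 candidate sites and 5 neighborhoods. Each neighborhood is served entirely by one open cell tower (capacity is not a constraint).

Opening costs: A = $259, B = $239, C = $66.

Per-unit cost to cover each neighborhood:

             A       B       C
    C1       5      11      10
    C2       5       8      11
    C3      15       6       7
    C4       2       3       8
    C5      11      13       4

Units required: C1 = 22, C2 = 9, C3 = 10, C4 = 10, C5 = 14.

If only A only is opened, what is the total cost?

Each neighborhood is assigned to its cheapest site among the open ones.
{A}: C1→A 5·22=110, C2→A 5·9=45, C3→A 15·10=150, C4→A 2·10=20, C5→A 11·14=154. Service 479; fixed 259; total 738.

Total cost: 738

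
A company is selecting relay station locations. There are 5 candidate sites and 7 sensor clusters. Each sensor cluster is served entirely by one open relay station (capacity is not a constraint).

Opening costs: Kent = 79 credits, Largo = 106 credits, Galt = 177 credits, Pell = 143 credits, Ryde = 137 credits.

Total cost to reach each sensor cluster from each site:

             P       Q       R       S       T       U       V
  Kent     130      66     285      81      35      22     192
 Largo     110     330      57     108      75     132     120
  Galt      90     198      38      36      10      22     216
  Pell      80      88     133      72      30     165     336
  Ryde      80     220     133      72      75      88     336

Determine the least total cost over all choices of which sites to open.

For any fixed open set, each sensor cluster goes to its cheapest open site; total = fixed + service.
{Kent, Largo}: P→Largo 110, Q→Kent 66, R→Largo 57, S→Kent 81, T→Kent 35, U→Kent 22, V→Largo 120. Service 491; fixed 185; total 676.
{Kent, Galt}: service 454 + fixed 256 = 710
{Kent, Largo, Galt}: service 382 + fixed 362 = 744
{Kent, Largo, Galt, Pell, Ryde}: service 372 + fixed 642 = 1014
No other subset beats 676.

Minimum total cost: 676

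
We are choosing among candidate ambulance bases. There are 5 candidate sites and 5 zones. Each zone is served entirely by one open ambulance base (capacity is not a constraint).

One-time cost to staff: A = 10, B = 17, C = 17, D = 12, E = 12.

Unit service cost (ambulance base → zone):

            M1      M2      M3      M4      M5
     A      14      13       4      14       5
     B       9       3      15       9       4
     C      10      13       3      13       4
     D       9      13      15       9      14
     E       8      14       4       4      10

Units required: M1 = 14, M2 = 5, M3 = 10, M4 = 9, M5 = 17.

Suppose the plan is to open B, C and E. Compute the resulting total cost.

Total cost: 307

Each zone is assigned to its cheapest site among the open ones.
{B, C, E}: M1→E 8·14=112, M2→B 3·5=15, M3→C 3·10=30, M4→E 4·9=36, M5→B 4·17=68. Service 261; fixed 46; total 307.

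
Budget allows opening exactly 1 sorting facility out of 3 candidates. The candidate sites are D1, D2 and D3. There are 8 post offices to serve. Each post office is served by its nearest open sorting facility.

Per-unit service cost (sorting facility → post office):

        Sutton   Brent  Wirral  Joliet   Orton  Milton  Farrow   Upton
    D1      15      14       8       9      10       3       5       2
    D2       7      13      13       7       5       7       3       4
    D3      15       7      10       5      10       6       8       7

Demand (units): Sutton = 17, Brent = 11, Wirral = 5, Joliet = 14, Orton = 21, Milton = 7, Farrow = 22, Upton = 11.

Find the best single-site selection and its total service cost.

Choose D2 only; total service cost 689.

With exactly 1 open, each post office uses its cheapest among the chosen.
{D2}: Sutton→D2 7·17=119, Brent→D2 13·11=143, Wirral→D2 13·5=65, Joliet→D2 7·14=98, Orton→D2 5·21=105, Milton→D2 7·7=49, Farrow→D2 3·22=66, Upton→D2 4·11=44. Service cost 689.
{D1}: service cost 938
{D3}: service cost 957
Among all 3 size-1 choices, {D2} is lowest.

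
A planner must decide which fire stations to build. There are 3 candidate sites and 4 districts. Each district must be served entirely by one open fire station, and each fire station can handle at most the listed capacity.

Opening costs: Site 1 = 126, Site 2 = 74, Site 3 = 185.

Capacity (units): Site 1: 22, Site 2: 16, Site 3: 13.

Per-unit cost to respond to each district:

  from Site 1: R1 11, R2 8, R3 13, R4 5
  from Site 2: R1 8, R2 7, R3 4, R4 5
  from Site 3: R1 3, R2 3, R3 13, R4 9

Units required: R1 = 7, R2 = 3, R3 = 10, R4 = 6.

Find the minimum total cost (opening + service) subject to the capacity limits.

Minimum total cost: 359

Open {Site 2, Site 3}: R1→Site 3 3·7=21, R2→Site 3 3·3=9, R3→Site 2 4·10=40, R4→Site 2 5·6=30.
Loads: Site 2 carries 16/16, Site 3 carries 10/13. Service 100; fixed 259; total 359.
Next best feasible plan costs 368.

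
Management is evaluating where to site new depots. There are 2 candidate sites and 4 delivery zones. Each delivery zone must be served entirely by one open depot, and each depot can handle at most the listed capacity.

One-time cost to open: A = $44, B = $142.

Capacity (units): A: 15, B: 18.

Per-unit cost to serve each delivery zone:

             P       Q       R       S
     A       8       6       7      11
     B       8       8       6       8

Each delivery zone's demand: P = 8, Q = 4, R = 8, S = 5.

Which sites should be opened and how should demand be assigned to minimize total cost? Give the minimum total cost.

Minimum total cost: 362

Open {A, B}: P→A 8·8=64, Q→A 6·4=24, R→B 6·8=48, S→B 8·5=40.
Loads: A carries 12/15, B carries 13/18. Service 176; fixed 186; total 362.
Next best feasible plan costs 370.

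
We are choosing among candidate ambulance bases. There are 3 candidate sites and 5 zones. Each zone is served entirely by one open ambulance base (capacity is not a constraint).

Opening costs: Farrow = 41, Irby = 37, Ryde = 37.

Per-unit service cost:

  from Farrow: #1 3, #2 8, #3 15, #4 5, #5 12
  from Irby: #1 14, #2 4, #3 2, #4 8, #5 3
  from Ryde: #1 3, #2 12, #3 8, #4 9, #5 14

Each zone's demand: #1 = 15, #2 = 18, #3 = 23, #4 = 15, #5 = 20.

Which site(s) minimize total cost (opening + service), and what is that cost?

For any fixed open set, each zone goes to its cheapest open site; total = fixed + service.
{Farrow, Irby}: #1→Farrow 3·15=45, #2→Irby 4·18=72, #3→Irby 2·23=46, #4→Farrow 5·15=75, #5→Irby 3·20=60. Service 298; fixed 78; total 376.
{Farrow, Irby, Ryde}: service 298 + fixed 115 = 413
{Irby, Ryde}: #1→Ryde 3·15=45, #2→Irby 4·18=72, #3→Irby 2·23=46, #4→Irby 8·15=120, #5→Irby 3·20=60. Service 343; fixed 74; total 417.
{Irby}: service 508 + fixed 37 = 545
(All 7 nonempty subsets were checked; Farrow and Irby is lowest.)

Open Farrow and Irby; minimum total cost 376.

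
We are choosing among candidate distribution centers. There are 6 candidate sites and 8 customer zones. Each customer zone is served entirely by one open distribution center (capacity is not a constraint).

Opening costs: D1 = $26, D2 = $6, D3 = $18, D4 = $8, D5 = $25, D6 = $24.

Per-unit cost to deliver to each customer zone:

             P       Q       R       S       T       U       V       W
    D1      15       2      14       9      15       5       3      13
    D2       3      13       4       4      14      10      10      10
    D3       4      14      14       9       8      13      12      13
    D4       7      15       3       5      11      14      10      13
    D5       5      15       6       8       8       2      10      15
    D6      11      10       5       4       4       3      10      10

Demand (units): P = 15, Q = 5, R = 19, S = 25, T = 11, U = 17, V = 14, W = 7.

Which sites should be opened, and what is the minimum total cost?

Open D1, D2, D4 and D6; minimum total cost 483.

For any fixed open set, each customer zone goes to its cheapest open site; total = fixed + service.
{D1, D2, D4, D6}: P→D2 3·15=45, Q→D1 2·5=10, R→D4 3·19=57, S→D2 4·25=100, T→D6 4·11=44, U→D6 3·17=51, V→D1 3·14=42, W→D2 10·7=70. Service 419; fixed 64; total 483.
{D1, D2, D4, D5, D6}: service 402 + fixed 89 = 491
{D1, D2, D6}: service 438 + fixed 56 = 494
{D1, D2, D3, D4, D5, D6}: service 402 + fixed 107 = 509
No other subset beats 483.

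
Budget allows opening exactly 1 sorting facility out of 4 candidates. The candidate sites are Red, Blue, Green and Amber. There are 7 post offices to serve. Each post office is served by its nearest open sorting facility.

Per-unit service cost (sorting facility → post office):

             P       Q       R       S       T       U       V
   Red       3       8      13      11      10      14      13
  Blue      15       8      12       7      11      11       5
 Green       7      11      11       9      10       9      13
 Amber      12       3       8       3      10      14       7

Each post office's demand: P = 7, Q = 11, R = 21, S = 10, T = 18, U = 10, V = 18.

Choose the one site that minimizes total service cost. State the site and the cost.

With exactly 1 open, each post office uses its cheapest among the chosen.
{Amber}: P→Amber 12·7=84, Q→Amber 3·11=33, R→Amber 8·21=168, S→Amber 3·10=30, T→Amber 10·18=180, U→Amber 14·10=140, V→Amber 7·18=126. Service cost 761.
{Blue}: service cost 913
{Green}: service cost 995
Among all 4 size-1 choices, {Amber} is lowest.

Choose Amber only; total service cost 761.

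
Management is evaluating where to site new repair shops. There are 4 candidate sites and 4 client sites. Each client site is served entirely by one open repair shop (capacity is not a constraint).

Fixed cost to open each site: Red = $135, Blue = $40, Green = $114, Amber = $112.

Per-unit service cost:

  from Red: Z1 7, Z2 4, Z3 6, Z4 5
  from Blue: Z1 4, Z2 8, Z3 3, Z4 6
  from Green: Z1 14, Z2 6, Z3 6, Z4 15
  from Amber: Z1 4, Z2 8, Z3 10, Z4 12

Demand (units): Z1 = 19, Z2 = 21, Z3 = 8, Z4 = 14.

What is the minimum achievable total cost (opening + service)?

For any fixed open set, each client site goes to its cheapest open site; total = fixed + service.
{Blue}: Z1→Blue 4·19=76, Z2→Blue 8·21=168, Z3→Blue 3·8=24, Z4→Blue 6·14=84. Service 352; fixed 40; total 392.
{Red, Blue}: service 254 + fixed 175 = 429
{Blue, Green}: service 310 + fixed 154 = 464
{Red, Blue, Green, Amber}: service 254 + fixed 401 = 655
No other subset beats 392.

Minimum total cost: 392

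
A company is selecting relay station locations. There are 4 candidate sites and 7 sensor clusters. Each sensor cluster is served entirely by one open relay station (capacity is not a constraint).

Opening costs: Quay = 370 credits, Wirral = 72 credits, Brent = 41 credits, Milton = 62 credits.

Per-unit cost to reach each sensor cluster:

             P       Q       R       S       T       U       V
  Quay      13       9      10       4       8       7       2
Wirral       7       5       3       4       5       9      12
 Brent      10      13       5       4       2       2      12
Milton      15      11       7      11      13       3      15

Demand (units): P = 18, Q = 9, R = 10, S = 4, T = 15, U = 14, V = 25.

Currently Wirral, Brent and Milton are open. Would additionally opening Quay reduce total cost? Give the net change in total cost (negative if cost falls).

Current service cost with {Wirral, Brent, Milton}: 575.
Adding Quay: each sensor cluster re-picks its cheapest; new service cost 325, saving 250.
Extra fixed cost: 370. Net change = 370 − 250 = 120.
(Totals: 750 → 870.)

No — net change +120 (cost rises by 120).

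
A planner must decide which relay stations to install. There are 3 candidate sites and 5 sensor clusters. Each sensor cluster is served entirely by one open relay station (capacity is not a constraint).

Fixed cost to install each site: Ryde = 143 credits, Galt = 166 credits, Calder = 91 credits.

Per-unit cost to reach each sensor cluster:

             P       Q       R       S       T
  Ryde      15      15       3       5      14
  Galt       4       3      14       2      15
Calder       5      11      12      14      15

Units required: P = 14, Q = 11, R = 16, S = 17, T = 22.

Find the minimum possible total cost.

For any fixed open set, each sensor cluster goes to its cheapest open site; total = fixed + service.
{Ryde, Galt}: P→Galt 4·14=56, Q→Galt 3·11=33, R→Ryde 3·16=48, S→Galt 2·17=34, T→Ryde 14·22=308. Service 479; fixed 309; total 788.
{Galt}: service 677 + fixed 166 = 843
{Ryde, Calder}: P→Calder 5·14=70, Q→Calder 11·11=121, R→Ryde 3·16=48, S→Ryde 5·17=85, T→Ryde 14·22=308. Service 632; fixed 234; total 866.
{Ryde, Galt, Calder}: P→Galt 4·14=56, Q→Galt 3·11=33, R→Ryde 3·16=48, S→Galt 2·17=34, T→Ryde 14·22=308. Service 479; fixed 400; total 879.
(All 7 nonempty subsets were checked; Ryde and Galt is lowest.)

Minimum total cost: 788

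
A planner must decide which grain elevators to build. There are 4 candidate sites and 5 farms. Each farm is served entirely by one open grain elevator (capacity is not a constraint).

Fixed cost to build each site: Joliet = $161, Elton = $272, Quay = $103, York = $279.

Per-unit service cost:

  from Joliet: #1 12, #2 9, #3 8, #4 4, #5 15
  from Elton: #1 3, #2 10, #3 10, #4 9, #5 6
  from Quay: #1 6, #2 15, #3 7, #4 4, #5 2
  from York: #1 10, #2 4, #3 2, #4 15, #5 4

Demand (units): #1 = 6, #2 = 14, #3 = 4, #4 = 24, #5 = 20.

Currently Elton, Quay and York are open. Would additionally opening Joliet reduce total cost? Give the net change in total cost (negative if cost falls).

Current service cost with {Elton, Quay, York}: 218.
Adding Joliet: each farm re-picks its cheapest; new service cost 218, saving 0.
Extra fixed cost: 161. Net change = 161 − 0 = 161.
(Totals: 872 → 1033.)

No — net change +161 (cost rises by 161).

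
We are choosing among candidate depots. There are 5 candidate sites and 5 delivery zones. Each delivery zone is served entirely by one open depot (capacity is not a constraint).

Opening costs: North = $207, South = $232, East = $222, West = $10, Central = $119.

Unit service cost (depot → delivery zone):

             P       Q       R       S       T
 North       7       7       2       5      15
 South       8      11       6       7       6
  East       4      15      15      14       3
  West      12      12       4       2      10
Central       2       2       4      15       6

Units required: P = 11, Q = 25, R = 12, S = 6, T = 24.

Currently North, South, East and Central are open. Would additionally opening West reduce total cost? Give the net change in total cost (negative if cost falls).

Current service cost with {North, South, East, Central}: 198.
Adding West: each delivery zone re-picks its cheapest; new service cost 180, saving 18.
Extra fixed cost: 10. Net change = 10 − 18 = -8.
(Totals: 978 → 970.)

Yes — net change −8 (cost falls by 8).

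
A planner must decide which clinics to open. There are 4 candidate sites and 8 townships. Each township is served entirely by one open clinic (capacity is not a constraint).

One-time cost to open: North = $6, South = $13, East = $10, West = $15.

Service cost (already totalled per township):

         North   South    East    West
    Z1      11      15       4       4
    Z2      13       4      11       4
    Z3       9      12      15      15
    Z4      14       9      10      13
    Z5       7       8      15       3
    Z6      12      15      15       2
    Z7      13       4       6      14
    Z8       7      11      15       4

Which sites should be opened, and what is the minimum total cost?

For any fixed open set, each township goes to its cheapest open site; total = fixed + service.
{South, West}: Z1→West 4, Z2→South 4, Z3→South 12, Z4→South 9, Z5→West 3, Z6→West 2, Z7→South 4, Z8→West 4. Service 42; fixed 28; total 70.
{North, South, West}: Z1→West 4, Z2→South 4, Z3→North 9, Z4→South 9, Z5→West 3, Z6→West 2, Z7→South 4, Z8→West 4. Service 39; fixed 34; total 73.
{North, East, West}: service 42 + fixed 31 = 73
{North, South, East, West}: Z1→East 4, Z2→South 4, Z3→North 9, Z4→South 9, Z5→West 3, Z6→West 2, Z7→South 4, Z8→West 4. Service 39; fixed 44; total 83.
No other subset beats 70.

Open South and West; minimum total cost 70.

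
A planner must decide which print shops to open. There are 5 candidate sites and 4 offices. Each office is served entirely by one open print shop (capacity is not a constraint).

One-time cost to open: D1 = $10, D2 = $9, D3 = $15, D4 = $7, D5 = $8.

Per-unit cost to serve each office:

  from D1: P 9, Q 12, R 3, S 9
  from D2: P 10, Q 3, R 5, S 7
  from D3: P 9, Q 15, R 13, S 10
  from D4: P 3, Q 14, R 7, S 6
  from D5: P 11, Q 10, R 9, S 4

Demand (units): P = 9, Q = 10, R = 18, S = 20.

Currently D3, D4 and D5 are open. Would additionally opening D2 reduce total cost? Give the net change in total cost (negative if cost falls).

Current service cost with {D3, D4, D5}: 333.
Adding D2: each office re-picks its cheapest; new service cost 227, saving 106.
Extra fixed cost: 9. Net change = 9 − 106 = -97.
(Totals: 363 → 266.)

Yes — net change −97 (cost falls by 97).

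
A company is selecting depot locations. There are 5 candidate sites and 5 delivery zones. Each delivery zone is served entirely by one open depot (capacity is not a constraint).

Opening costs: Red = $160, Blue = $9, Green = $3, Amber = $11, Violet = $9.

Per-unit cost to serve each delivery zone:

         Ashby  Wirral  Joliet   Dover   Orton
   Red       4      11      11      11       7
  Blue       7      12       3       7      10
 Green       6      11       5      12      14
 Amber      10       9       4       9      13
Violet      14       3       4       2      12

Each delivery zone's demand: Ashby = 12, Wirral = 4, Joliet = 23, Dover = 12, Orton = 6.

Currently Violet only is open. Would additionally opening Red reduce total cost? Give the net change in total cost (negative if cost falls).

Current service cost with {Violet}: 368.
Adding Red: each delivery zone re-picks its cheapest; new service cost 218, saving 150.
Extra fixed cost: 160. Net change = 160 − 150 = 10.
(Totals: 377 → 387.)

No — net change +10 (cost rises by 10).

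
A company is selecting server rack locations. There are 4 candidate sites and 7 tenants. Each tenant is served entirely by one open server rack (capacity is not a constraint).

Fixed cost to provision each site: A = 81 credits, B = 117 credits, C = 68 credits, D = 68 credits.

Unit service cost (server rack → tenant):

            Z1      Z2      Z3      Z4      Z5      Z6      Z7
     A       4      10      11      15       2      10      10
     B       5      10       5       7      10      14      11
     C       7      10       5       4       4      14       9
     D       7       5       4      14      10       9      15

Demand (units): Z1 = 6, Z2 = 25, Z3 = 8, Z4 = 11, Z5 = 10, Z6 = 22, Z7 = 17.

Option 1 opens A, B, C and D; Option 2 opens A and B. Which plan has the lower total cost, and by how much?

Option 1 is cheaper by 69.

Option 1: {A, B, C, D}: Z1→A 4·6=24, Z2→D 5·25=125, Z3→D 4·8=32, Z4→C 4·11=44, Z5→A 2·10=20, Z6→D 9·22=198, Z7→C 9·17=153. Service 596; fixed 334; total 930.
Option 2: {A, B}: Z1→A 4·6=24, Z2→A 10·25=250, Z3→B 5·8=40, Z4→B 7·11=77, Z5→A 2·10=20, Z6→A 10·22=220, Z7→A 10·17=170. Service 801; fixed 198; total 999.
Difference: |930 − 999| = 69.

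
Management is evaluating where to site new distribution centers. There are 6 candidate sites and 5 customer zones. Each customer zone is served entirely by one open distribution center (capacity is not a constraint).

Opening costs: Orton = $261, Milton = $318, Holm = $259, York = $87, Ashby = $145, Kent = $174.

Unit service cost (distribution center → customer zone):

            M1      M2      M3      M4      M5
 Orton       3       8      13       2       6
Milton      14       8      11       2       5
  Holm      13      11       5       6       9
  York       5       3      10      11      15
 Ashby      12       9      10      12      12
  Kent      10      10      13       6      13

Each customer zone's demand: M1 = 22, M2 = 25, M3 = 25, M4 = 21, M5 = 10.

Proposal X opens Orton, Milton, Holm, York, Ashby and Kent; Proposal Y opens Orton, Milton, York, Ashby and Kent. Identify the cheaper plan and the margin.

Proposal Y is cheaper by 134.

Proposal X: {Orton, Milton, Holm, York, Ashby, Kent}: M1→Orton 3·22=66, M2→York 3·25=75, M3→Holm 5·25=125, M4→Orton 2·21=42, M5→Milton 5·10=50. Service 358; fixed 1244; total 1602.
Proposal Y: {Orton, Milton, York, Ashby, Kent}: M1→Orton 3·22=66, M2→York 3·25=75, M3→York 10·25=250, M4→Orton 2·21=42, M5→Milton 5·10=50. Service 483; fixed 985; total 1468.
Difference: |1602 − 1468| = 134.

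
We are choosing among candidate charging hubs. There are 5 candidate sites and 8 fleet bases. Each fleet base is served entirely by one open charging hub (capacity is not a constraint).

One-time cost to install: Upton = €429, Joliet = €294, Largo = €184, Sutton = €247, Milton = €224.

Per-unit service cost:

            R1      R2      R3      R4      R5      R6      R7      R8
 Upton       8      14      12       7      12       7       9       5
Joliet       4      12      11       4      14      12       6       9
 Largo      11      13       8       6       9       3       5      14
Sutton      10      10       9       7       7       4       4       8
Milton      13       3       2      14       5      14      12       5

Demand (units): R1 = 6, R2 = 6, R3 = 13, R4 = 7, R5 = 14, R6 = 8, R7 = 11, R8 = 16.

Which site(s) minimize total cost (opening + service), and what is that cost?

Open Largo and Milton; minimum total cost 789.

For any fixed open set, each fleet base goes to its cheapest open site; total = fixed + service.
{Largo, Milton}: R1→Largo 11·6=66, R2→Milton 3·6=18, R3→Milton 2·13=26, R4→Largo 6·7=42, R5→Milton 5·14=70, R6→Largo 3·8=24, R7→Largo 5·11=55, R8→Milton 5·16=80. Service 381; fixed 408; total 789.
{Sutton}: R1→Sutton 10·6=60, R2→Sutton 10·6=60, R3→Sutton 9·13=117, R4→Sutton 7·7=49, R5→Sutton 7·14=98, R6→Sutton 4·8=32, R7→Sutton 4·11=44, R8→Sutton 8·16=128. Service 588; fixed 247; total 835.
{Milton}: service 614 + fixed 224 = 838
{Upton, Joliet, Largo, Sutton, Milton}: R1→Joliet 4·6=24, R2→Milton 3·6=18, R3→Milton 2·13=26, R4→Joliet 4·7=28, R5→Milton 5·14=70, R6→Largo 3·8=24, R7→Sutton 4·11=44, R8→Upton 5·16=80. Service 314; fixed 1378; total 1692.
No other subset beats 789.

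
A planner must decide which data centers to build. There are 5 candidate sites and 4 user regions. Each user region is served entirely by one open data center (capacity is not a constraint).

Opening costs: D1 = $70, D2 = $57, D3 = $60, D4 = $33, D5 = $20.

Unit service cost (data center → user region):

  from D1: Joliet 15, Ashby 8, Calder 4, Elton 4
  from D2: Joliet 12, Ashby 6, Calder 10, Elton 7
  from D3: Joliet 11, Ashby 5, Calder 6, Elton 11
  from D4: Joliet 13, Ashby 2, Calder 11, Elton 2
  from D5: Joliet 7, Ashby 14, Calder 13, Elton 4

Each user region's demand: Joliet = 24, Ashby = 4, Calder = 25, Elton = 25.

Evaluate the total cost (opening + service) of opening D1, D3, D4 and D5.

Each user region is assigned to its cheapest site among the open ones.
{D1, D3, D4, D5}: Joliet→D5 7·24=168, Ashby→D4 2·4=8, Calder→D1 4·25=100, Elton→D4 2·25=50. Service 326; fixed 183; total 509.

Total cost: 509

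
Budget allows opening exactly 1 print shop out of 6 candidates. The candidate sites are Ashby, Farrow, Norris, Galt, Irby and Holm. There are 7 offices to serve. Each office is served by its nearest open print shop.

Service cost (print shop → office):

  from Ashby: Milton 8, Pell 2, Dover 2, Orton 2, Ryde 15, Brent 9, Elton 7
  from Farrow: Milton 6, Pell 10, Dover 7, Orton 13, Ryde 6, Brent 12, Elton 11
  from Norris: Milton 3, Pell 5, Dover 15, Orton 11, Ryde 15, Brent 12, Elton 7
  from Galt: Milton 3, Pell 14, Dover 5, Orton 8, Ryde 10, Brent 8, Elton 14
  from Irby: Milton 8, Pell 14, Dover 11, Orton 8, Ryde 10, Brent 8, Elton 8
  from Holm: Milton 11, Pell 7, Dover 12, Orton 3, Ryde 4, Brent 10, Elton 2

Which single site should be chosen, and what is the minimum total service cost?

With exactly 1 open, each office uses its cheapest among the chosen.
{Ashby}: Milton→Ashby 8, Pell→Ashby 2, Dover→Ashby 2, Orton→Ashby 2, Ryde→Ashby 15, Brent→Ashby 9, Elton→Ashby 7. Service cost 45.
{Holm}: service cost 49
{Galt}: service cost 62
Among all 6 size-1 choices, {Ashby} is lowest.

Choose Ashby only; total service cost 45.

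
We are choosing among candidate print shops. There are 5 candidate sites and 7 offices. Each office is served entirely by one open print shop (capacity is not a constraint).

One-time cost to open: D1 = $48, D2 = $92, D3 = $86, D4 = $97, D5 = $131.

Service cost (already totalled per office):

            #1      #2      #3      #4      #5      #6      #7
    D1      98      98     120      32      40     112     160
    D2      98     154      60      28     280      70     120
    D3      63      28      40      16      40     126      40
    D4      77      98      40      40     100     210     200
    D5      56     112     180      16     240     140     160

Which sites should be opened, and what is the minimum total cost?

Open D3 only; minimum total cost 439.

For any fixed open set, each office goes to its cheapest open site; total = fixed + service.
{D3}: #1→D3 63, #2→D3 28, #3→D3 40, #4→D3 16, #5→D3 40, #6→D3 126, #7→D3 40. Service 353; fixed 86; total 439.
{D1, D3}: service 339 + fixed 134 = 473
{D2, D3}: service 297 + fixed 178 = 475
{D1, D2, D3, D4, D5}: service 290 + fixed 454 = 744
No other subset beats 439.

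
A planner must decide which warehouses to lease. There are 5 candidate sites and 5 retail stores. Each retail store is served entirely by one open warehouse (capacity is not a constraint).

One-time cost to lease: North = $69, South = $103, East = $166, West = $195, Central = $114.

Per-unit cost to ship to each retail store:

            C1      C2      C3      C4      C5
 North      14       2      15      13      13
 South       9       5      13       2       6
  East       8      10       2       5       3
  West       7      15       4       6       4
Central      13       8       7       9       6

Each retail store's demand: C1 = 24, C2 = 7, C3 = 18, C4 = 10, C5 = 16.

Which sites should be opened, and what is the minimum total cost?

Open East only; minimum total cost 562.

For any fixed open set, each retail store goes to its cheapest open site; total = fixed + service.
{East}: C1→East 8·24=192, C2→East 10·7=70, C3→East 2·18=36, C4→East 5·10=50, C5→East 3·16=48. Service 396; fixed 166; total 562.
{North, East}: service 340 + fixed 235 = 575
{South, East}: service 331 + fixed 269 = 600
{North, South, East, West, Central}: C1→West 7·24=168, C2→North 2·7=14, C3→East 2·18=36, C4→South 2·10=20, C5→East 3·16=48. Service 286; fixed 647; total 933.
No other subset beats 562.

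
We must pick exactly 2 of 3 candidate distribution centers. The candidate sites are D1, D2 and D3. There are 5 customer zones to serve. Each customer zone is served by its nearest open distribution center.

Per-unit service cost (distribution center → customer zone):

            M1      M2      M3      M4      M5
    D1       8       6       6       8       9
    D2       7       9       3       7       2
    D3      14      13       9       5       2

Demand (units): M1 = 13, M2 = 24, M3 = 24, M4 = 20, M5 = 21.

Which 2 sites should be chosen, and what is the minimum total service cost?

Choose D1 and D2; total service cost 489.

With exactly 2 open, each customer zone uses its cheapest among the chosen.
{D1, D2}: M1→D2 7·13=91, M2→D1 6·24=144, M3→D2 3·24=72, M4→D2 7·20=140, M5→D2 2·21=42. Service cost 489.
{D2, D3}: service cost 521
{D1, D3}: service cost 534
Among all 3 size-2 choices, {D1, D2} is lowest.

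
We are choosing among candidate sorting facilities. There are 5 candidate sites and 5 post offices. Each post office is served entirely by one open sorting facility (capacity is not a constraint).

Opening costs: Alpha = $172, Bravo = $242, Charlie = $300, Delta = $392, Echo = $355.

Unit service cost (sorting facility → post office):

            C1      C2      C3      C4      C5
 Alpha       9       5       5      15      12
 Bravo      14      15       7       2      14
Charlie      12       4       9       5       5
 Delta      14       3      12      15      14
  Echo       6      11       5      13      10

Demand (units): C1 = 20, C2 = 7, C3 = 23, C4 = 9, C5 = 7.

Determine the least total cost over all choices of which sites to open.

Minimum total cost: 721

For any fixed open set, each post office goes to its cheapest open site; total = fixed + service.
{Alpha}: C1→Alpha 9·20=180, C2→Alpha 5·7=35, C3→Alpha 5·23=115, C4→Alpha 15·9=135, C5→Alpha 12·7=84. Service 549; fixed 172; total 721.
{Alpha, Bravo}: C1→Alpha 9·20=180, C2→Alpha 5·7=35, C3→Alpha 5·23=115, C4→Bravo 2·9=18, C5→Alpha 12·7=84. Service 432; fixed 414; total 846.
{Echo}: service 499 + fixed 355 = 854
{Alpha, Bravo, Charlie, Delta, Echo}: service 309 + fixed 1461 = 1770
No other subset beats 721.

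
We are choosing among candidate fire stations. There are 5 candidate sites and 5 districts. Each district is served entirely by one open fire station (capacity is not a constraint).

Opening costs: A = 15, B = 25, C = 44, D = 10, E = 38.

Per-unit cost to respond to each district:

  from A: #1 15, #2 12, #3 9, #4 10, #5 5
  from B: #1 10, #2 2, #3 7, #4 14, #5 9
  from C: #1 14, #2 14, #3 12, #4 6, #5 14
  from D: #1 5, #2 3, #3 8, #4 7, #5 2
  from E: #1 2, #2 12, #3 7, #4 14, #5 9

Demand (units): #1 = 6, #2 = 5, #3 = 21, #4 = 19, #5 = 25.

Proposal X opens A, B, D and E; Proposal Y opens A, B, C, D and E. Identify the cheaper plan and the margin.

Proposal X: {A, B, D, E}: #1→E 2·6=12, #2→B 2·5=10, #3→B 7·21=147, #4→D 7·19=133, #5→D 2·25=50. Service 352; fixed 88; total 440.
Proposal Y: {A, B, C, D, E}: #1→E 2·6=12, #2→B 2·5=10, #3→B 7·21=147, #4→C 6·19=114, #5→D 2·25=50. Service 333; fixed 132; total 465.
Difference: |440 − 465| = 25.

Proposal X is cheaper by 25.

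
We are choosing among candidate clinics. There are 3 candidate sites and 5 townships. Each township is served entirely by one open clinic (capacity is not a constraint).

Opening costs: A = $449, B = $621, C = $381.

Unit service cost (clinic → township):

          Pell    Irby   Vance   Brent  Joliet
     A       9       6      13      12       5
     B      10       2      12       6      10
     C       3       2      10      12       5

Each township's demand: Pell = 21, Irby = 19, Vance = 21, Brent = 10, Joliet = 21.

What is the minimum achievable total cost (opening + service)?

Minimum total cost: 917

For any fixed open set, each township goes to its cheapest open site; total = fixed + service.
{C}: Pell→C 3·21=63, Irby→C 2·19=38, Vance→C 10·21=210, Brent→C 12·10=120, Joliet→C 5·21=105. Service 536; fixed 381; total 917.
{A}: Pell→A 9·21=189, Irby→A 6·19=114, Vance→A 13·21=273, Brent→A 12·10=120, Joliet→A 5·21=105. Service 801; fixed 449; total 1250.
{A, C}: Pell→C 3·21=63, Irby→C 2·19=38, Vance→C 10·21=210, Brent→A 12·10=120, Joliet→A 5·21=105. Service 536; fixed 830; total 1366.
{A, B, C}: service 476 + fixed 1451 = 1927
No other subset beats 917.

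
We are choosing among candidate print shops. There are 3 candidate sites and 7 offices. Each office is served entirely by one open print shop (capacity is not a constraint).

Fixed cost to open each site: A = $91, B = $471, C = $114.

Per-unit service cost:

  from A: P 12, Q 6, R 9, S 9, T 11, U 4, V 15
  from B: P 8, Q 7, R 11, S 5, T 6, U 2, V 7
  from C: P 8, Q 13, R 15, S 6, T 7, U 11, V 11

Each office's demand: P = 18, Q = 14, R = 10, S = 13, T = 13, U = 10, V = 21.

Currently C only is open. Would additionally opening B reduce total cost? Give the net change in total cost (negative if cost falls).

Current service cost with {C}: 986.
Adding B: each office re-picks its cheapest; new service cost 662, saving 324.
Extra fixed cost: 471. Net change = 471 − 324 = 147.
(Totals: 1100 → 1247.)

No — net change +147 (cost rises by 147).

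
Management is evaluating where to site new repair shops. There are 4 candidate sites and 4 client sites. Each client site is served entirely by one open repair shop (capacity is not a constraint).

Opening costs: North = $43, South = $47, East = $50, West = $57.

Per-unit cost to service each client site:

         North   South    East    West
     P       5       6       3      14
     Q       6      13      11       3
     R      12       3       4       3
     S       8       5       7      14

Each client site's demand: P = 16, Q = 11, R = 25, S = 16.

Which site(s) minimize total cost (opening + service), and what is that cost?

Open East and West; minimum total cost 375.

For any fixed open set, each client site goes to its cheapest open site; total = fixed + service.
{East, West}: P→East 3·16=48, Q→West 3·11=33, R→West 3·25=75, S→East 7·16=112. Service 268; fixed 107; total 375.
{South, West}: P→South 6·16=96, Q→West 3·11=33, R→South 3·25=75, S→South 5·16=80. Service 284; fixed 104; total 388.
{South, East, West}: service 236 + fixed 154 = 390
{North, South, East, West}: P→East 3·16=48, Q→West 3·11=33, R→South 3·25=75, S→South 5·16=80. Service 236; fixed 197; total 433.
No other subset beats 375.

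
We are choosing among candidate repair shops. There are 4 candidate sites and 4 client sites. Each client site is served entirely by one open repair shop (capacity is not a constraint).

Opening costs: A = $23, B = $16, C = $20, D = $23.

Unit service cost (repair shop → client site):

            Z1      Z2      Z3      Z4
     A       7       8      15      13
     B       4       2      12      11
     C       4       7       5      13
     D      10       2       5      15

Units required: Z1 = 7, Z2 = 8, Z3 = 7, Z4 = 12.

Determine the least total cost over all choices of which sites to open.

Minimum total cost: 247

For any fixed open set, each client site goes to its cheapest open site; total = fixed + service.
{B, C}: Z1→B 4·7=28, Z2→B 2·8=16, Z3→C 5·7=35, Z4→B 11·12=132. Service 211; fixed 36; total 247.
{B, D}: service 211 + fixed 39 = 250
{A, B, C}: service 211 + fixed 59 = 270
{A, B, C, D}: service 211 + fixed 82 = 293
(All 15 nonempty subsets were checked; B and C is lowest.)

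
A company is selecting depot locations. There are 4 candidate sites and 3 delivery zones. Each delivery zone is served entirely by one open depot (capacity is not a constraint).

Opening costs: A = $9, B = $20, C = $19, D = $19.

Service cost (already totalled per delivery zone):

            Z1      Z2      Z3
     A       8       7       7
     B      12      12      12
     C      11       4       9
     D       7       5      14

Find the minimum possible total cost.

For any fixed open set, each delivery zone goes to its cheapest open site; total = fixed + service.
{A}: Z1→A 8, Z2→A 7, Z3→A 7. Service 22; fixed 9; total 31.
{C}: Z1→C 11, Z2→C 4, Z3→C 9. Service 24; fixed 19; total 43.
{D}: Z1→D 7, Z2→D 5, Z3→D 14. Service 26; fixed 19; total 45.
{A, B, C, D}: service 18 + fixed 67 = 85
No other subset beats 31.

Minimum total cost: 31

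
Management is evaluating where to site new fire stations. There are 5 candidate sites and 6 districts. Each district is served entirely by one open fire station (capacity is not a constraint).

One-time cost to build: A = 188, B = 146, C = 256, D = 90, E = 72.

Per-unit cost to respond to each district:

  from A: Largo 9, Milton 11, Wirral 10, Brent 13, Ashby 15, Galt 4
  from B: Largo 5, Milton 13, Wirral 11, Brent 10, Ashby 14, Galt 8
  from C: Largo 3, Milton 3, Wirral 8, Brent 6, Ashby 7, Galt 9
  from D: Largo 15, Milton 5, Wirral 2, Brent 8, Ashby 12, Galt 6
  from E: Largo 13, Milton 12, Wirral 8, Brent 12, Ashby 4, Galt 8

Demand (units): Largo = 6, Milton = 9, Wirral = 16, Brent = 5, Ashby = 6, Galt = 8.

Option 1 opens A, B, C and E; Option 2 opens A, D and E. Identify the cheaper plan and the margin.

Option 2 is cheaper by 344.

Option 1: {A, B, C, E}: Largo→C 3·6=18, Milton→C 3·9=27, Wirral→C 8·16=128, Brent→C 6·5=30, Ashby→E 4·6=24, Galt→A 4·8=32. Service 259; fixed 662; total 921.
Option 2: {A, D, E}: Largo→A 9·6=54, Milton→D 5·9=45, Wirral→D 2·16=32, Brent→D 8·5=40, Ashby→E 4·6=24, Galt→A 4·8=32. Service 227; fixed 350; total 577.
Difference: |921 − 577| = 344.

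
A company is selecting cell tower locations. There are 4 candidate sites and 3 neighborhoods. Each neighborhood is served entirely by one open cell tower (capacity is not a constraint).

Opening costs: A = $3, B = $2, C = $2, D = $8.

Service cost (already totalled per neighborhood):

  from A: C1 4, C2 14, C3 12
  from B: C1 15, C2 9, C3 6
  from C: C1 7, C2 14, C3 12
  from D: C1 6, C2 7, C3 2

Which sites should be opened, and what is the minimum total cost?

Open D only; minimum total cost 23.

For any fixed open set, each neighborhood goes to its cheapest open site; total = fixed + service.
{D}: C1→D 6, C2→D 7, C3→D 2. Service 15; fixed 8; total 23.
{A, B}: service 19 + fixed 5 = 24
{A, D}: service 13 + fixed 11 = 24
{A, B, C, D}: service 13 + fixed 15 = 28
No other subset beats 23.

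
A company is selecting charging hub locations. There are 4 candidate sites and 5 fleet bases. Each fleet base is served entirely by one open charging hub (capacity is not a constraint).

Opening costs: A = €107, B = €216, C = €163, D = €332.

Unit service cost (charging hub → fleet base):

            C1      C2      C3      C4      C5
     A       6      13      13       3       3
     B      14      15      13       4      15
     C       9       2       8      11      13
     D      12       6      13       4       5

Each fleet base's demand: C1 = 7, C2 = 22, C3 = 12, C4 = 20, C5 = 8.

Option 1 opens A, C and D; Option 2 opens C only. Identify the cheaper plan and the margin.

Option 1: {A, C, D}: C1→A 6·7=42, C2→C 2·22=44, C3→C 8·12=96, C4→A 3·20=60, C5→A 3·8=24. Service 266; fixed 602; total 868.
Option 2: {C}: C1→C 9·7=63, C2→C 2·22=44, C3→C 8·12=96, C4→C 11·20=220, C5→C 13·8=104. Service 527; fixed 163; total 690.
Difference: |868 − 690| = 178.

Option 2 is cheaper by 178.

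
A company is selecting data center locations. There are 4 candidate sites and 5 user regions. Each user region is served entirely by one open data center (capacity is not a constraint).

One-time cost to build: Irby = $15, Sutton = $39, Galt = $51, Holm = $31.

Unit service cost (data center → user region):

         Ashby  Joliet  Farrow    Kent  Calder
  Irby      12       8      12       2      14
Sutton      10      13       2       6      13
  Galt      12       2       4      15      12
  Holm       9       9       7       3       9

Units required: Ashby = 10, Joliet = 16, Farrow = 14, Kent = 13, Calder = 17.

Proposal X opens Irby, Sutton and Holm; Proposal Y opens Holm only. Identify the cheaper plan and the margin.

Proposal X: {Irby, Sutton, Holm}: Ashby→Holm 9·10=90, Joliet→Irby 8·16=128, Farrow→Sutton 2·14=28, Kent→Irby 2·13=26, Calder→Holm 9·17=153. Service 425; fixed 85; total 510.
Proposal Y: {Holm}: Ashby→Holm 9·10=90, Joliet→Holm 9·16=144, Farrow→Holm 7·14=98, Kent→Holm 3·13=39, Calder→Holm 9·17=153. Service 524; fixed 31; total 555.
Difference: |510 − 555| = 45.

Proposal X is cheaper by 45.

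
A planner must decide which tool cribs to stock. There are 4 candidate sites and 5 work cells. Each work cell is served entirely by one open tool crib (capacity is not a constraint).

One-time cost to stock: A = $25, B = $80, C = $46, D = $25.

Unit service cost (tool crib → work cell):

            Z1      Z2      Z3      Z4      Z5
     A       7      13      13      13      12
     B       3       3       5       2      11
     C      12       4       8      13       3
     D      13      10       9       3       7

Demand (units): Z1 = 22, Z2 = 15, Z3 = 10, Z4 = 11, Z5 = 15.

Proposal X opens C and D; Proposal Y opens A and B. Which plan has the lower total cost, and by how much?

Proposal Y is cheaper by 100.

Proposal X: {C, D}: Z1→C 12·22=264, Z2→C 4·15=60, Z3→C 8·10=80, Z4→D 3·11=33, Z5→C 3·15=45. Service 482; fixed 71; total 553.
Proposal Y: {A, B}: Z1→B 3·22=66, Z2→B 3·15=45, Z3→B 5·10=50, Z4→B 2·11=22, Z5→B 11·15=165. Service 348; fixed 105; total 453.
Difference: |553 − 453| = 100.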